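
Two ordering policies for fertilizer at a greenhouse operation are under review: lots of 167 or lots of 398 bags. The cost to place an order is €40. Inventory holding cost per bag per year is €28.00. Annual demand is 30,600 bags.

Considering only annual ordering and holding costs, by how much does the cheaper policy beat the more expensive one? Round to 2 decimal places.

€1,019.96

Annual cost at Q: ordering D·S/Q plus holding Q·H/2.
TC(167) = (30,600/167)×40 + (167/2)×28 = €9,667.34
TC(398) = (30,600/398)×40 + (398/2)×28 = €8,647.38
Cheaper: Q = 398.  Difference = €1,019.96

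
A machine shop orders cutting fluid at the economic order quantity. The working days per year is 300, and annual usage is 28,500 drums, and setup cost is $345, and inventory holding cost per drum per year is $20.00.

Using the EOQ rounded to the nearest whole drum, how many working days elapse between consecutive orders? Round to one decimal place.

EOQ = √(2DS/H) = √(2 × 28,500 × 345 / 20)
    = √(983,250.00) ≈ 991.59 → Q = 992 drums
Cycle time = (working days × Q)/D = (300 × 992) / 28,500 = 10.442 days

10.4 days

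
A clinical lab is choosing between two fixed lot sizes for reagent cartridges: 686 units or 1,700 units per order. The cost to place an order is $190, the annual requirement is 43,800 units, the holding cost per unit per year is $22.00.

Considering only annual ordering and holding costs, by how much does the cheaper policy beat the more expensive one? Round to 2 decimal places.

$3,918.10

TC(Q) = (D/Q)S + (Q/2)H
TC(686) = (43,800/686)×190 + (686/2)×22 = $19,677.20
TC(1,700) = (43,800/1,700)×190 + (1,700/2)×22 = $23,595.29
|ΔTC| = |$19,677.20 − $23,595.29| = $3,918.10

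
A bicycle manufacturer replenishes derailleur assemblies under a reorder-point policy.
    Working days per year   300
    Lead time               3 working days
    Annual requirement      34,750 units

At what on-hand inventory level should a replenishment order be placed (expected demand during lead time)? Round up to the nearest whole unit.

Daily demand d = 34,750 / 300 = 115.833 units/day
Demand during lead time = 115.833 × 3 = 347.50
Reorder point = 347.50 → round up

348 units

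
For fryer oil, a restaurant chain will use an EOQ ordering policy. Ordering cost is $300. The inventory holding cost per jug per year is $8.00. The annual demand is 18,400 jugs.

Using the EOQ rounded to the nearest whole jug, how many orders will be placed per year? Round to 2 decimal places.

Q* = √(2·D·S / H) = √(2·18,400·300 / 8) = √1,380,000.0 ≈ 1,174.73 → Q = 1,175
Orders per year = D/Q = 18,400 / 1,175 = 15.660

15.66 orders per year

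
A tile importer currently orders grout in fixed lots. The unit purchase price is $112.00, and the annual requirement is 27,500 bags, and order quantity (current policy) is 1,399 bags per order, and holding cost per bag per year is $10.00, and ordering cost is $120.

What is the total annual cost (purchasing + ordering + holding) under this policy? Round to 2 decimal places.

Orders/yr = 27,500/1,399 = 19.657; ordering cost = 19.657 × $120 = $2,358.83
Average inventory = 1,399/2 = 699.5; holding cost = 699.5 × $10 = $6,995.00
Purchase cost = D·C = 27,500 × 112 = $3,080,000.00
Total = $2,358.83 + $6,995.00 + $3,080,000.00 = $3,089,353.83

$3,089,353.83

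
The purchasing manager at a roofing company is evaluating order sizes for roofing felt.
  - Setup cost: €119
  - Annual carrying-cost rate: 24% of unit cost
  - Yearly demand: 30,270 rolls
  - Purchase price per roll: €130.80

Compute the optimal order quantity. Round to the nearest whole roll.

479 rolls

H = i·C = 0.24 × €130.8 = €31.3920 per roll-year
2DS/H = 2·30,270·119/31.392 = 229,493.50
EOQ = √229,493.50 ≈ 479.05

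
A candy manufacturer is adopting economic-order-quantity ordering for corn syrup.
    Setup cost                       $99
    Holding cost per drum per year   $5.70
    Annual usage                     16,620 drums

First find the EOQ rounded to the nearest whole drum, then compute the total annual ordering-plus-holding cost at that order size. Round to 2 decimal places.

$4,330.97

2DS/H = 2·16,620·99/5.7 = 577,326.32
EOQ = √577,326.32 ≈ 759.82 → Q = 760 drums
Annual ordering cost = (D/Q)·S = (16,620/760) × 99 = $2,164.97
Annual holding cost  = (Q/2)·H = (760/2) × 5.7 = $2,166.00
Total = $2,164.97 + $2,166.00 = $4,330.97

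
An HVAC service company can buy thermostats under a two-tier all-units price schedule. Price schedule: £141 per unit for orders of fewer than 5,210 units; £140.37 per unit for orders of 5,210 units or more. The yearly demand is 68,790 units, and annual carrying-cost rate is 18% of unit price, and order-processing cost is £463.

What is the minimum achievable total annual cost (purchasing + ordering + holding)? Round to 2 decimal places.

H₁ = 18%×£141 = £25.3800;  H₂ = 18%×£140.37 = £25.2666
EOQ₁ = √(2×68,790×463/25.3800) = 1,584.24  (< 5,210, feasible at tier 1)
EOQ₂ = √(2×68,790×463/25.2666) = 1,587.80  (< 5,210 → use Q = 5,210 at tier-2 price)
TC(tier 1 (EOQ₁), Q≈1,584.2) = £9,739,598.14
TC(tier 2, Q≈5,210.0) = £9,727,984.99
Minimum at tier 2: £9,727,984.99

£9,727,984.99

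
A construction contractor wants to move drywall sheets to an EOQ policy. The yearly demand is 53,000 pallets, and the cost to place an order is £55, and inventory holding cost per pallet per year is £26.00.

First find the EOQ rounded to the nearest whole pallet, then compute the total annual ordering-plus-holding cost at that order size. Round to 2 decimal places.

£12,311.79

Q* = √(2·D·S / H) = √(2·53,000·55 / 26) = √224,230.8 ≈ 473.53 → Q = 474 pallets
Annual ordering cost = (D/Q)·S = (53,000/474) × 55 = £6,149.79
Annual holding cost  = (Q/2)·H = (474/2) × 26 = £6,162.00
Total = £6,149.79 + £6,162.00 = £12,311.79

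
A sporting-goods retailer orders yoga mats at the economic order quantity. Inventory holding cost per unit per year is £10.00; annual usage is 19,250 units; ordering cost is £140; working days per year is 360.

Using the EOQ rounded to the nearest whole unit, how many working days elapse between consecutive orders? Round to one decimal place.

Optimal lot size Q* = (2 × 19,250 × £140 / £10)^½ ≈ 734.17 → Q = 734 units
Cycle time = (working days × Q)/D = (360 × 734) / 19,250 = 13.727 days

13.7 days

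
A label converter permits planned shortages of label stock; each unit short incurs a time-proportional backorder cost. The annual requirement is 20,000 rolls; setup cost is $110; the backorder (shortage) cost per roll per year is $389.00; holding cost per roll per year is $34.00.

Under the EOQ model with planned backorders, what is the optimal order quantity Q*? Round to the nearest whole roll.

Basic EOQ = √(2·20,000·110/34) = 359.738
Backorder adjustment √((H+b)/b) = √((34+389)/389) = 1.0428
Q* = 359.738 × 1.0428 ≈ 375.13

375 rolls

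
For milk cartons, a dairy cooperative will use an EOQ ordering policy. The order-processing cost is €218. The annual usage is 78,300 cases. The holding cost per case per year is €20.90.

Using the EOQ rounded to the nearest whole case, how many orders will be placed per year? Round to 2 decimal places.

EOQ = √(2DS/H) = √(2 × 78,300 × 218 / 20.9)
    = √(1,633,435.41) ≈ 1,278.06 → Q = 1,278
Orders per year = D/Q = 78,300 / 1,278 = 61.268

61.27 orders per year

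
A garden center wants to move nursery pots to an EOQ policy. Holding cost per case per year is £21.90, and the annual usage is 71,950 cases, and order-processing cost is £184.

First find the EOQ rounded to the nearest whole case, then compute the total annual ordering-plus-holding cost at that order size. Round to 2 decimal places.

Q* = √(2·D·S / H) = √(2·71,950·184 / 21.9) = √1,209,022.8 ≈ 1,099.56 → Q = 1,100 cases
Orders/yr = 71,950/1,100 = 65.409; ordering cost = 65.409 × £184 = £12,035.27
Average inventory = 1,100/2 = 550; holding cost = 550 × £21.9 = £12,045.00
Total = £12,035.27 + £12,045.00 = £24,080.27

£24,080.27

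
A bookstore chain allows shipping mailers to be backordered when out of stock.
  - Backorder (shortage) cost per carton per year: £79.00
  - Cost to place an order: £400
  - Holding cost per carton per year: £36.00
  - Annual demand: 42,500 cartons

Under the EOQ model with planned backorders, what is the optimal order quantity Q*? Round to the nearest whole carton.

1,173 cartons

Basic EOQ = √(2·42,500·400/36) = 971.825
Backorder adjustment √((H+b)/b) = √((36+79)/79) = 1.2065
Q* = 971.825 × 1.2065 ≈ 1,172.53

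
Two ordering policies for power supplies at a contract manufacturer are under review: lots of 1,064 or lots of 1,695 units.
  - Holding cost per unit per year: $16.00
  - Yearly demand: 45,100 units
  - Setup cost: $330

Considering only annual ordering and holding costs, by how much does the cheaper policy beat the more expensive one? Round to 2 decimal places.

Annual cost at Q: ordering D·S/Q plus holding Q·H/2.
TC(1,064) = (45,100/1,064)×330 + (1,064/2)×16 = $22,499.78
TC(1,695) = (45,100/1,695)×330 + (1,695/2)×16 = $22,340.53
Cheaper: Q = 1,695.  Difference = $159.25

$159.25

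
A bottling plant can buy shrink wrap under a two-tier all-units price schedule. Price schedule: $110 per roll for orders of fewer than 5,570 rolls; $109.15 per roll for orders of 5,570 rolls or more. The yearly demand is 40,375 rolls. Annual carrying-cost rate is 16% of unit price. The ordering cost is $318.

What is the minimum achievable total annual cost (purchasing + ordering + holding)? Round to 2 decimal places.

H₁ = 16%×$110 = $17.6000;  H₂ = 16%×$109.15 = $17.4640
EOQ₁ = √(2×40,375×318/17.6000) = 1,207.89  (< 5,570, feasible at tier 1)
EOQ₂ = √(2×40,375×318/17.4640) = 1,212.59  (< 5,570 → use Q = 5,570 at tier-2 price)
TC(tier 1 (EOQ₁), Q≈1,207.9) = $4,462,508.92
TC(tier 2, Q≈5,570.0) = $4,457,873.56
Minimum at tier 2: $4,457,873.56

$4,457,873.56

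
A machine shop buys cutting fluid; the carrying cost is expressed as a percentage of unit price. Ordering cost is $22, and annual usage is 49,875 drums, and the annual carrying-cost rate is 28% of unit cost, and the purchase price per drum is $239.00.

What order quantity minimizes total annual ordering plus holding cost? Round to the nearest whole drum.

H = i·C = 0.28 × $239 = $66.9200 per drum-year
Optimal lot size Q* = (2 × 49,875 × $22 / $66.92)^½ ≈ 181.09

181 drums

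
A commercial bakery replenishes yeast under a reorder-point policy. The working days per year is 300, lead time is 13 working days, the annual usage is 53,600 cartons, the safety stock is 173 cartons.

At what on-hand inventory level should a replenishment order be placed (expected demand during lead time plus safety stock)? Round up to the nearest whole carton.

2,496 cartons

Daily demand d = 53,600 / 300 = 178.667 cartons/day
Demand during lead time = 178.667 × 13 = 2,322.67
Reorder point = 2,322.67 + 173 = 2,495.67 → round up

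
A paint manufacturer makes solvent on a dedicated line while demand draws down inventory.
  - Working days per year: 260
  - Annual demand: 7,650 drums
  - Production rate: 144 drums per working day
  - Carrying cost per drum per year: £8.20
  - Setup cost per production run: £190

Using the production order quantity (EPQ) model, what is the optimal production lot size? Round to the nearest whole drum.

d = 7,650/260 = 29.4231 drums/day;  effective holding cost H(1 − d/p) = 8.2·(1 − 29.4231/144) = 6.52452
Q* = √(2DS / H_eff) = √(2·7,650·190 / 6.52452) ≈ 667.50

667 drums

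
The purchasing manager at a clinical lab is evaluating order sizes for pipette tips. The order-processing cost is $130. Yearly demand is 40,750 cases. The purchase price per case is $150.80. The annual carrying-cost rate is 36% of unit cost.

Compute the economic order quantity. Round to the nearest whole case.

Carrying cost H = $150.8 × 36% = $54.2880/case/yr
Q* = √(2·D·S / H) = √(2·40,750·130 / 54.288) = √195,162.8 ≈ 441.77

442 cases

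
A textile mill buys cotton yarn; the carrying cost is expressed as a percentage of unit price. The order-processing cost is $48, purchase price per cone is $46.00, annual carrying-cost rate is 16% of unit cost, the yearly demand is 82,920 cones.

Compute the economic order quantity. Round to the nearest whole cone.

Holding cost per cone per year: H = 16% × $46 = $7.3600
Optimal lot size Q* = (2 × 82,920 × $48 / $7.36)^½ ≈ 1,039.98

1,040 cones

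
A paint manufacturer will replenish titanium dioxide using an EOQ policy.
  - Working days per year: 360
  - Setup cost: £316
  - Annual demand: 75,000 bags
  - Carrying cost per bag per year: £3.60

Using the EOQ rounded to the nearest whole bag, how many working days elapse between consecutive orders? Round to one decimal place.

17.4 days

Optimal lot size Q* = (2 × 75,000 × £316 / £3.6)^½ ≈ 3,628.59 → Q = 3,629 bags
T = Q/D × 360 days = 3,629/75,000 × 360 = 17.419 days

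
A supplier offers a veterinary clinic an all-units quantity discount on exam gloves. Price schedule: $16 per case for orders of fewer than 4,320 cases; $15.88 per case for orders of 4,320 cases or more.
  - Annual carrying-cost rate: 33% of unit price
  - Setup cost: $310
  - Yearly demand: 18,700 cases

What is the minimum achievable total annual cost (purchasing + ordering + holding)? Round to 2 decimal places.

H₁ = 33%×$16 = $5.2800;  H₂ = 33%×$15.88 = $5.2404
EOQ₁ = √(2×18,700×310/5.2800) = 1,481.83  (< 4,320, feasible at tier 1)
EOQ₂ = √(2×18,700×310/5.2404) = 1,487.42  (< 4,320 → use Q = 4,320 at tier-2 price)
TC(tier 1 (EOQ₁), Q≈1,481.8) = $307,024.09
TC(tier 2, Q≈4,320.0) = $309,617.16
Minimum at tier 1 (EOQ₁): $307,024.09

$307,024.09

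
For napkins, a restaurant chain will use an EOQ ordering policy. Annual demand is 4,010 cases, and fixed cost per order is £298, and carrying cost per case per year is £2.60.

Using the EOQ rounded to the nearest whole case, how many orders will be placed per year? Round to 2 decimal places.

4.18 orders per year

EOQ = √(2DS/H) = √(2 × 4,010 × 298 / 2.6)
    = √(919,215.38) ≈ 958.76 → Q = 959
N = D/Q = 4,010/959 ≈ 4.181 orders/yr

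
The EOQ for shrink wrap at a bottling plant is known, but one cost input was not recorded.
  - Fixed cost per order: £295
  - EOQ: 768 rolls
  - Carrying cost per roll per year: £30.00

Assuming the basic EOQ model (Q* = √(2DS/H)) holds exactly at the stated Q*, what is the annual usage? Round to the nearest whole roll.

29,991 rolls per year

Since Q* = (2DS/H)^½, squaring gives Q*²·H = 2DS.
D = Q²H / (2S) = 768² × 30 / (2 × 295) = 29,991.05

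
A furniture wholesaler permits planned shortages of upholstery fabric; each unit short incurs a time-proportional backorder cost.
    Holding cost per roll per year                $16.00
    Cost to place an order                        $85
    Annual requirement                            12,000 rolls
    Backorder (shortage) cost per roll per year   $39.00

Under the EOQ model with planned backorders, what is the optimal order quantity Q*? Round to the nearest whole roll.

424 rolls

Basic EOQ = √(2·12,000·85/16) = 357.071
Backorder adjustment √((H+b)/b) = √((16+39)/39) = 1.1875
Q* = 357.071 × 1.1875 ≈ 424.04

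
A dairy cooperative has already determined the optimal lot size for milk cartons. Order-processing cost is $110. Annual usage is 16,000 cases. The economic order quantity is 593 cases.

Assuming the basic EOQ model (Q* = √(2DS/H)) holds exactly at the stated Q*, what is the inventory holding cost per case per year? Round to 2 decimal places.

$10.01

Since Q* = (2DS/H)^½, squaring gives Q*²·H = 2DS.
H = 2DS / Q² = 2 × 16,000 × 110 / 593² = 10.0100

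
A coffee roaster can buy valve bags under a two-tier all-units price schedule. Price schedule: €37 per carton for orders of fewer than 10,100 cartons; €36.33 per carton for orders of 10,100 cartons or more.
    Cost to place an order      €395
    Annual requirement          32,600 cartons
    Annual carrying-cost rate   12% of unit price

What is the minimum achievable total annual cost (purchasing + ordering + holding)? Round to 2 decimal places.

€1,207,648.93

H₁ = 12%×€37 = €4.4400;  H₂ = 12%×€36.33 = €4.3596
EOQ₁ = √(2×32,600×395/4.4400) = 2,408.41  (< 10,100, feasible at tier 1)
EOQ₂ = √(2×32,600×395/4.3596) = 2,430.52  (< 10,100 → use Q = 10,100 at tier-2 price)
TC(tier 1 (EOQ₁), Q≈2,408.4) = €1,216,893.35
TC(tier 2, Q≈10,100.0) = €1,207,648.93
Minimum at tier 2: €1,207,648.93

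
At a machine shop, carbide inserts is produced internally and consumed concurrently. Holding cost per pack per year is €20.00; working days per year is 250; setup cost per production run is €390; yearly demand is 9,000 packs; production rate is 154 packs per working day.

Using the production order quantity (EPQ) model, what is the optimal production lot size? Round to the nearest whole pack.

677 packs

Daily demand d = 9,000/250 = 36.000; p = 154; 1 − d/p = 0.76623
EPQ = √(2DS / (H(1 − d/p)))
    = √(2 × 9,000 × 390 / (20 × 0.76623)) ≈ 676.82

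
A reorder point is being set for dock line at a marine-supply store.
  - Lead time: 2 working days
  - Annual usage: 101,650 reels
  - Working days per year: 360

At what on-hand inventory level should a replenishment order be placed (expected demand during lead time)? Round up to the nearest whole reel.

565 reels

Daily demand d = 101,650 / 360 = 282.361 reels/day
Demand during lead time = 282.361 × 2 = 564.72
Reorder point = 564.72 → round up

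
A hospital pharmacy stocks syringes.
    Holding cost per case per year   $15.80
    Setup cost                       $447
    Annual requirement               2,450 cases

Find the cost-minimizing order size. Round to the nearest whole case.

372 cases

EOQ = √(2DS/H) = √(2 × 2,450 × 447 / 15.8)
    = √(138,626.58) ≈ 372.33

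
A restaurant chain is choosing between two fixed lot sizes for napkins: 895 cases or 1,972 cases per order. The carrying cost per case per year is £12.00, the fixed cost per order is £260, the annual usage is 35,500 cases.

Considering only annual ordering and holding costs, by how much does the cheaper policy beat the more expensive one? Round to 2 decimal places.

£829.68

TC(Q) = (D/Q)S + (Q/2)H
TC(895) = (35,500/895)×260 + (895/2)×12 = £15,682.85
TC(1,972) = (35,500/1,972)×260 + (1,972/2)×12 = £16,512.53
Lots of 895 are cheaper by £829.68.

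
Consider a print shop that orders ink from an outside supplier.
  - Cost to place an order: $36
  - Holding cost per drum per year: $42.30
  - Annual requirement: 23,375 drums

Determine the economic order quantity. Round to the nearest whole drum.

Q* = √(2·D·S / H) = √(2·23,375·36 / 42.3) = √39,787.2 ≈ 199.47

199 drums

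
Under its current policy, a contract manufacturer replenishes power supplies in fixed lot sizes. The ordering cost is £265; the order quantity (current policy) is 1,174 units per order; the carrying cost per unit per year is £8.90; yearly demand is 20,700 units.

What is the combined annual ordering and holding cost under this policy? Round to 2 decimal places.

£9,896.79

Annual ordering cost = (D/Q)·S = (20,700/1,174) × 265 = £4,672.49
Annual holding cost  = (Q/2)·H = (1,174/2) × 8.9 = £5,224.30
Total = £4,672.49 + £5,224.30 = £9,896.79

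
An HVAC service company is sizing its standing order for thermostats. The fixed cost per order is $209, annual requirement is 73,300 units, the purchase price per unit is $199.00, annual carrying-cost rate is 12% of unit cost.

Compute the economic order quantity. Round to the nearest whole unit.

Carrying cost H = $199 × 12% = $23.8800/unit/yr
2DS/H = 2·73,300·209/23.88 = 1,283,056.95
EOQ = √1,283,056.95 ≈ 1,132.72

1,133 units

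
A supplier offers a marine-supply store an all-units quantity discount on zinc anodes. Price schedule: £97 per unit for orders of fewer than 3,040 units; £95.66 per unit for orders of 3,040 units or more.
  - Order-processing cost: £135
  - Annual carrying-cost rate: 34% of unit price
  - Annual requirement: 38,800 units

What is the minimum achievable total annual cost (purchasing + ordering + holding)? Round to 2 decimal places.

£3,762,768.11

H₁ = 34%×£97 = £32.9800;  H₂ = 34%×£95.66 = £32.5244
EOQ₁ = √(2×38,800×135/32.9800) = 563.60  (< 3,040, feasible at tier 1)
EOQ₂ = √(2×38,800×135/32.5244) = 567.54  (< 3,040 → use Q = 3,040 at tier-2 price)
TC(tier 1 (EOQ₁), Q≈563.6) = £3,782,187.59
TC(tier 2, Q≈3,040.0) = £3,762,768.11
Minimum at tier 2: £3,762,768.11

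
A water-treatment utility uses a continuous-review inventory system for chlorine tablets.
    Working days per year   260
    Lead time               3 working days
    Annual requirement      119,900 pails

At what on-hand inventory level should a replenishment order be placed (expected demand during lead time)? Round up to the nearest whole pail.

1,384 pails

Daily demand d = 119,900 / 260 = 461.154 pails/day
Demand during lead time = 461.154 × 3 = 1,383.46
Reorder point = 1,383.46 → round up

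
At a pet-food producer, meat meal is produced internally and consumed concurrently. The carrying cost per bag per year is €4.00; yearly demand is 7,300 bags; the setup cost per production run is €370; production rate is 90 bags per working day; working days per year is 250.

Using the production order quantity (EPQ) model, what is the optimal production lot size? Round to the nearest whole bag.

1,414 bags

Daily demand d = 7,300/250 = 29.200; p = 90; 1 − d/p = 0.67556
EPQ = √(2DS / (H(1 − d/p)))
    = √(2 × 7,300 × 370 / (4 × 0.67556)) ≈ 1,413.89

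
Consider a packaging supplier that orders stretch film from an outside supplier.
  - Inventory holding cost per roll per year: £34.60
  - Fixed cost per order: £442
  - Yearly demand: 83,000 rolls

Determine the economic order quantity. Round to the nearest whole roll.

1,456 rolls

EOQ = √(2DS/H) = √(2 × 83,000 × 442 / 34.6)
    = √(2,120,578.03) ≈ 1,456.22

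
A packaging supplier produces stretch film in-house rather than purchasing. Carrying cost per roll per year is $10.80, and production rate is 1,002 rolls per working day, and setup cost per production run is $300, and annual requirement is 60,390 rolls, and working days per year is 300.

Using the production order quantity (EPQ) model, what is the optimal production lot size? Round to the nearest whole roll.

2,049 rolls

Daily demand d = 60,390/300 = 201.300; p = 1002; 1 − d/p = 0.79910
EPQ = √(2DS / (H(1 − d/p)))
    = √(2 × 60,390 × 300 / (10.8 × 0.79910)) ≈ 2,049.02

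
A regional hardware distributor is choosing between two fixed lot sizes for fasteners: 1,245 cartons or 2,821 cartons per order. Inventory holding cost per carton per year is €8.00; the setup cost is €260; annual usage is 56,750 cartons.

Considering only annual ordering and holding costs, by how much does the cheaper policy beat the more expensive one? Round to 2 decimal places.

For each Q, cost = (D/Q)·S + (Q/2)·H.
TC(1,245) = (56,750/1,245)×260 + (1,245/2)×8 = €16,831.41
TC(2,821) = (56,750/2,821)×260 + (2,821/2)×8 = €16,514.41
Lots of 2,821 are cheaper by €316.99.

€316.99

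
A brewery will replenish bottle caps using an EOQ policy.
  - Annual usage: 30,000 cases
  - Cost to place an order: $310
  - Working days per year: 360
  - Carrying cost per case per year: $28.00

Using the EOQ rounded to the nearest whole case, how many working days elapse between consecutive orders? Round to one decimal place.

Optimal lot size Q* = (2 × 30,000 × $310 / $28)^½ ≈ 815.04 → Q = 815 cases
Days between orders = 360 / (D/Q) = 360 / 36.810 ≈ 9.780

9.8 days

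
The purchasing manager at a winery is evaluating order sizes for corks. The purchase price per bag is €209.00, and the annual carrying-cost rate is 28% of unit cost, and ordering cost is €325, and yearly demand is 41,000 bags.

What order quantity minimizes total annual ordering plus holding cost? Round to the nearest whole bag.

H = i·C = 0.28 × €209 = €58.5200 per bag-year
EOQ = √(2DS/H) = √(2 × 41,000 × 325 / 58.52)
    = √(455,399.86) ≈ 674.83

675 bags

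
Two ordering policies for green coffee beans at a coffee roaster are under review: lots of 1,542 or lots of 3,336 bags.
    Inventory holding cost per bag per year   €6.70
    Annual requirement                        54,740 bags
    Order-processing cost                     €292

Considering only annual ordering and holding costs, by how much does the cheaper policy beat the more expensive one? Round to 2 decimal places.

For each Q, cost = (D/Q)·S + (Q/2)·H.
TC(1,542) = (54,740/1,542)×292 + (1,542/2)×6.7 = €15,531.51
TC(3,336) = (54,740/3,336)×292 + (3,336/2)×6.7 = €15,966.99
Cheaper: Q = 1,542.  Difference = €435.48

€435.48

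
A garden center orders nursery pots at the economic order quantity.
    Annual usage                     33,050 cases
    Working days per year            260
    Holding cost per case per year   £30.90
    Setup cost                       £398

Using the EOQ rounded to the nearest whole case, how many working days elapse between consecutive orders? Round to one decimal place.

7.3 days

Q* = √(2·D·S / H) = √(2·33,050·398 / 30.9) = √851,385.1 ≈ 922.71 → Q = 923 cases
Days between orders = 260 / (D/Q) = 260 / 35.807 ≈ 7.261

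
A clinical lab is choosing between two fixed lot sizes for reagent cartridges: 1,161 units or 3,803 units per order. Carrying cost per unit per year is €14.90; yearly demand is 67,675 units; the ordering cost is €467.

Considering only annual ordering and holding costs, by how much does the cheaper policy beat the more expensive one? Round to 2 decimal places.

€771.69

TC(Q) = (D/Q)S + (Q/2)H
TC(1,161) = (67,675/1,161)×467 + (1,161/2)×14.9 = €35,871.00
TC(3,803) = (67,675/3,803)×467 + (3,803/2)×14.9 = €36,642.69
|ΔTC| = |€35,871.00 − €36,642.69| = €771.69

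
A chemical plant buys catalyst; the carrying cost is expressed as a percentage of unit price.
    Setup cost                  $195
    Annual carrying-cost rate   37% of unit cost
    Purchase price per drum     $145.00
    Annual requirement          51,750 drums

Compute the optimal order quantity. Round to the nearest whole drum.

Carrying cost H = $145 × 37% = $53.6500/drum/yr
2DS/H = 2·51,750·195/53.65 = 376,188.26
EOQ = √376,188.26 ≈ 613.34

613 drums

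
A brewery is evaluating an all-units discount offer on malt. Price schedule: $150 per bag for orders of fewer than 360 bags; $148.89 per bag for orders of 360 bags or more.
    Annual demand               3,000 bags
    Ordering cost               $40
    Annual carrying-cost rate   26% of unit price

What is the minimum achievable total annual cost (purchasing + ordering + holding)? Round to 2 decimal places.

$453,059.41

H₁ = 26%×$150 = $39.0000;  H₂ = 26%×$148.89 = $38.7114
EOQ₁ = √(2×3,000×40/39.0000) = 78.45  (< 360, feasible at tier 1)
EOQ₂ = √(2×3,000×40/38.7114) = 78.74  (< 360 → use Q = 360 at tier-2 price)
TC(tier 1 (EOQ₁), Q≈78.4) = $453,059.41
TC(tier 2, Q≈360.0) = $453,971.39
Minimum at tier 1 (EOQ₁): $453,059.41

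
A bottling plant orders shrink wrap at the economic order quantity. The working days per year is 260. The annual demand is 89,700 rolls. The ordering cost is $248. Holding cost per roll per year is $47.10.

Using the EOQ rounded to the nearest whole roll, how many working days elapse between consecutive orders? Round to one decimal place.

Q* = √(2·D·S / H) = √(2·89,700·248 / 47.1) = √944,611.5 ≈ 971.91 → Q = 972 rolls
Days between orders = 260 / (D/Q) = 260 / 92.284 ≈ 2.817

2.8 days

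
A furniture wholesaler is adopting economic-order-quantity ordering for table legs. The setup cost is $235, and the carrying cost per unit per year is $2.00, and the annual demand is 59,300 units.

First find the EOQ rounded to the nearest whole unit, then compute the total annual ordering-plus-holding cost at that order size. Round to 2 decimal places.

Optimal lot size Q* = (2 × 59,300 × $235 / $2)^½ ≈ 3,733.03 → Q = 3,733 units
Orders/yr = 59,300/3,733 = 15.885; ordering cost = 15.885 × $235 = $3,733.06
Average inventory = 3,733/2 = 1866.5; holding cost = 1866.5 × $2 = $3,733.00
Total = $3,733.06 + $3,733.00 = $7,466.06

$7,466.06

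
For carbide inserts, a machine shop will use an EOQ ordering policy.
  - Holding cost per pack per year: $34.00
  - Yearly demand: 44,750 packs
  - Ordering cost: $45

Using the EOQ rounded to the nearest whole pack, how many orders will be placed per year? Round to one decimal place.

130.1 orders per year

Optimal lot size Q* = (2 × 44,750 × $45 / $34)^½ ≈ 344.17 → Q = 344
Orders per year = D/Q = 44,750 / 344 = 130.087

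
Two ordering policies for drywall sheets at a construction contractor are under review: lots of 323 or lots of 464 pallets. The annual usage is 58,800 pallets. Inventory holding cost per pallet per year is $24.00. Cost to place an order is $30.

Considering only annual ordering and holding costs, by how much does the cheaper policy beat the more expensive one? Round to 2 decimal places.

TC(Q) = (D/Q)S + (Q/2)H
TC(323) = (58,800/323)×30 + (323/2)×24 = $9,337.30
TC(464) = (58,800/464)×30 + (464/2)×24 = $9,369.72
Lots of 323 are cheaper by $32.42.

$32.42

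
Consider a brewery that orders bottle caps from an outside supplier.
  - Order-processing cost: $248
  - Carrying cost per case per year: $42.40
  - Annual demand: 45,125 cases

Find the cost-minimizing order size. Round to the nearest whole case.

727 cases

Q* = √(2·D·S / H) = √(2·45,125·248 / 42.4) = √527,877.4 ≈ 726.55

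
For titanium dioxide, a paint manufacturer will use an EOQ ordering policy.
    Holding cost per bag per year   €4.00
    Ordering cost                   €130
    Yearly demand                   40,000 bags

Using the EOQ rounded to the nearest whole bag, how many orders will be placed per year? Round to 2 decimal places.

Optimal lot size Q* = (2 × 40,000 × €130 / €4)^½ ≈ 1,612.45 → Q = 1,612
N = D/Q = 40,000/1,612 ≈ 24.814 orders/yr

24.81 orders per year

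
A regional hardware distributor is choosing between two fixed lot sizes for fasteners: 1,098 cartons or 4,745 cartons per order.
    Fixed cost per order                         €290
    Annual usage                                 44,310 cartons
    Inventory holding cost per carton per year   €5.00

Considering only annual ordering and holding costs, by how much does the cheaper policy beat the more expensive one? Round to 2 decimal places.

Annual cost at Q: ordering D·S/Q plus holding Q·H/2.
TC(1,098) = (44,310/1,098)×290 + (1,098/2)×5 = €14,448.01
TC(4,745) = (44,310/4,745)×290 + (4,745/2)×5 = €14,570.59
Cheaper: Q = 1,098.  Difference = €122.59

€122.59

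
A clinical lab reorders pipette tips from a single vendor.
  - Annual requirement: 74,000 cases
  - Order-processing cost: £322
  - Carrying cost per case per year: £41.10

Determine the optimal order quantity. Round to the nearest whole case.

Q* = √(2·D·S / H) = √(2·74,000·322 / 41.1) = √1,159,513.4 ≈ 1,076.81

1,077 cases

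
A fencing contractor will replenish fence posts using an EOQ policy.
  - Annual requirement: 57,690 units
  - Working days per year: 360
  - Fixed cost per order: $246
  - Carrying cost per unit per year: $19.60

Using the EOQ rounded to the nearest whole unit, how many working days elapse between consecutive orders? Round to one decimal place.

7.5 days

Q* = √(2·D·S / H) = √(2·57,690·246 / 19.6) = √1,448,136.7 ≈ 1,203.39 → Q = 1,203 units
Cycle time = (working days × Q)/D = (360 × 1,203) / 57,690 = 7.507 days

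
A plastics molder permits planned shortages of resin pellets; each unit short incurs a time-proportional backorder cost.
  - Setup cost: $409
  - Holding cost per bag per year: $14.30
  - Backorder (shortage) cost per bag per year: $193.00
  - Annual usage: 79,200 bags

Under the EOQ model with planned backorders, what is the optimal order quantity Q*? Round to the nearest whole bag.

2,206 bags

Q* = √(2DS/H) · √((H + b)/b)
   = √(2 × 79,200 × 409 / 14.3) · √((14.3 + 193) / 193)
   = 2,128.488 × 1.0364 ≈ 2,205.93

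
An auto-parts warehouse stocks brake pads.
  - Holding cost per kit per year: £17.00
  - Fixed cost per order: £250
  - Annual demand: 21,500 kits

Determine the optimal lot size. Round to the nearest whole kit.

Q* = √(2·D·S / H) = √(2·21,500·250 / 17) = √632,352.9 ≈ 795.21

795 kits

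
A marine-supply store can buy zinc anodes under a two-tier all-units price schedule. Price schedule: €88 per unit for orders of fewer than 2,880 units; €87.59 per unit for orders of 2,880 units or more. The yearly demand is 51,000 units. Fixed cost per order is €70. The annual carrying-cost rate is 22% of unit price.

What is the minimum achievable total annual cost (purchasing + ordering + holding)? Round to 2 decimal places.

H₁ = 22%×€88 = €19.3600;  H₂ = 22%×€87.59 = €19.2698
EOQ₁ = √(2×51,000×70/19.3600) = 607.29  (< 2,880, feasible at tier 1)
EOQ₂ = √(2×51,000×70/19.2698) = 608.71  (< 2,880 → use Q = 2,880 at tier-2 price)
TC(tier 1 (EOQ₁), Q≈607.3) = €4,499,757.14
TC(tier 2, Q≈2,880.0) = €4,496,078.10
Minimum at tier 2: €4,496,078.10

€4,496,078.10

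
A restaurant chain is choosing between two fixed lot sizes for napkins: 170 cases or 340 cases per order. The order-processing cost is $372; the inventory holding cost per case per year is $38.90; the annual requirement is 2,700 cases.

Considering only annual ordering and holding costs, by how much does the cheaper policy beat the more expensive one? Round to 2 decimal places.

$352.38

TC(Q) = (D/Q)S + (Q/2)H
TC(170) = (2,700/170)×372 + (170/2)×38.9 = $9,214.74
TC(340) = (2,700/340)×372 + (340/2)×38.9 = $9,567.12
Cheaper: Q = 170.  Difference = $352.38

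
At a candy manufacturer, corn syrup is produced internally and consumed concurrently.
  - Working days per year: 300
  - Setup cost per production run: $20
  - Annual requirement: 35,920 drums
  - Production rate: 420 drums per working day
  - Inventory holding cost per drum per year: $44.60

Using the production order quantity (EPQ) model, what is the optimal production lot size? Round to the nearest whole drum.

212 drums

d = 35,920/300 = 119.7333 drums/day;  effective holding cost H(1 − d/p) = 44.6·(1 − 119.7333/420) = 31.88546
Q* = √(2DS / H_eff) = √(2·35,920·20 / 31.88546) ≈ 212.28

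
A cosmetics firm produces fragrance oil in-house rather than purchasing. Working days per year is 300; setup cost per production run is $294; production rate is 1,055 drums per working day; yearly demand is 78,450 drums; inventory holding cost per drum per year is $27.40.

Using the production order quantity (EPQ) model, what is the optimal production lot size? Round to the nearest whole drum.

d = 78,450/300 = 261.5000 drums/day;  effective holding cost H(1 − d/p) = 27.4·(1 − 261.5000/1055) = 20.60844
Q* = √(2DS / H_eff) = √(2·78,450·294 / 20.60844) ≈ 1,496.11

1,496 drums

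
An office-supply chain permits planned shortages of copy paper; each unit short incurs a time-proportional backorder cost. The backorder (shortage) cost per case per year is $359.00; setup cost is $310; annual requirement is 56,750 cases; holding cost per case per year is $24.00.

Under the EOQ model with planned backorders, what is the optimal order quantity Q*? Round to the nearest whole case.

Q* = √(2DS/H) · √((H + b)/b)
   = √(2 × 56,750 × 310 / 24) · √((24 + 359) / 359)
   = 1,210.802 × 1.0329 ≈ 1,250.62

1,251 cases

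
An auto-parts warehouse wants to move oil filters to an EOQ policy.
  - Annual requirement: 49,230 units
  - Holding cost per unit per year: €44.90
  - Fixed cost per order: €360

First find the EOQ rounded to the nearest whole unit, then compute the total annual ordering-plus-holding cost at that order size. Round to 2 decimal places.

€39,893.71

Q* = √(2·D·S / H) = √(2·49,230·360 / 44.9) = √789,434.3 ≈ 888.50 → Q = 889 units
Annual ordering cost = (D/Q)·S = (49,230/889) × 360 = €19,935.66
Annual holding cost  = (Q/2)·H = (889/2) × 44.9 = €19,958.05
Total = €19,935.66 + €19,958.05 = €39,893.71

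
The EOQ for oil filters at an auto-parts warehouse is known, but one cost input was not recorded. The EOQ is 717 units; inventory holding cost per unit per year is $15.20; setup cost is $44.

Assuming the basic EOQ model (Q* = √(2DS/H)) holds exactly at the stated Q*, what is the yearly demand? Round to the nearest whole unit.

88,797 units per year

From Q* = √(2DS/H) ⇒ Q*² = 2DS/H.
D = Q²H / (2S) = 717² × 15.2 / (2 × 44) = 88,797.19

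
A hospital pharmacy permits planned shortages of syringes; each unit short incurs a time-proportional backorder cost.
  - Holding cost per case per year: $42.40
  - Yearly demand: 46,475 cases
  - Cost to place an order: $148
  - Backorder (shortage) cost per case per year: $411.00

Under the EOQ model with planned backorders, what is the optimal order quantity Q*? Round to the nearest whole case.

Q* = √(2DS/H) · √((H + b)/b)
   = √(2 × 46,475 × 148 / 42.4) · √((42.4 + 411) / 411)
   = 569.603 × 1.0503 ≈ 598.26

598 cases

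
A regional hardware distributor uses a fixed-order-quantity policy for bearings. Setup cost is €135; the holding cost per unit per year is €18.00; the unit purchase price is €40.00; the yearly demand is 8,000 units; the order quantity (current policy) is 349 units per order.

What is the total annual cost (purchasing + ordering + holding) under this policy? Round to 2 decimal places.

€326,235.56

Ordering: D/Q × S = 8,000/349 × €135 = €3,094.56
Holding:  Q/2 × H = 349/2 × €18 = €3,141.00
Purchase cost = D·C = 8,000 × 40 = €320,000.00
Total = €3,094.56 + €3,141.00 + €320,000.00 = €326,235.56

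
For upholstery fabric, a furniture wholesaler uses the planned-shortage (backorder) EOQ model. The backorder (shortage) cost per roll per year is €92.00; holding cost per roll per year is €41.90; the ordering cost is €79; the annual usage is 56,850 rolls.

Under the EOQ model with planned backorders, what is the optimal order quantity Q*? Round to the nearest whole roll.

Basic EOQ = √(2·56,850·79/41.9) = 463.006
Backorder adjustment √((H+b)/b) = √((41.9+92)/92) = 1.2064
Q* = 463.006 × 1.2064 ≈ 558.58

559 rolls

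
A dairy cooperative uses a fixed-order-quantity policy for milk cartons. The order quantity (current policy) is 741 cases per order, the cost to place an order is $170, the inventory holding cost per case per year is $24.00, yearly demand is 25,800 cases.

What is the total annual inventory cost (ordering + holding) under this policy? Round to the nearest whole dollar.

Ordering: D/Q × S = 25,800/741 × $170 = $5,919.03
Holding:  Q/2 × H = 741/2 × $24 = $8,892.00
Total = $5,919.03 + $8,892.00 = $14,811.03

$14,811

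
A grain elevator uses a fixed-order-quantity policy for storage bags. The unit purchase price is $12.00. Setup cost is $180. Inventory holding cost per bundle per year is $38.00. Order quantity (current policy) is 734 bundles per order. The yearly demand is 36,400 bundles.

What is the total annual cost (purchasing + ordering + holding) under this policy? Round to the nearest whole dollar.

Ordering: D/Q × S = 36,400/734 × $180 = $8,926.43
Holding:  Q/2 × H = 734/2 × $38 = $13,946.00
Purchase cost = D·C = 36,400 × 12 = $436,800.00
Total = $8,926.43 + $13,946.00 + $436,800.00 = $459,672.43

$459,672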